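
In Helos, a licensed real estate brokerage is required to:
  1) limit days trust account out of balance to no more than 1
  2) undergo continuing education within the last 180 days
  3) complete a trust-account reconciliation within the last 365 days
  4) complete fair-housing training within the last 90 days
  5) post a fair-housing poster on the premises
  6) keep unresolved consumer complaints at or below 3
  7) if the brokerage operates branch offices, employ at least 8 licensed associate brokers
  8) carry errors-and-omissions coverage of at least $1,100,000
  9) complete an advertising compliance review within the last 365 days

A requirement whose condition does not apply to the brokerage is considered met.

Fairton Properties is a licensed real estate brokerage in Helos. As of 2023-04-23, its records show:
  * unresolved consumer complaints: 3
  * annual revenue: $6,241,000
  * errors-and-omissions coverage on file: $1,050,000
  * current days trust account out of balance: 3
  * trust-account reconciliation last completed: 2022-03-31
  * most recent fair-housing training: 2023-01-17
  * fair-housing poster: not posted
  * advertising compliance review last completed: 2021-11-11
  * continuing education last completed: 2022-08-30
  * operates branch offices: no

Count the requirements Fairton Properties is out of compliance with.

7

1. days trust account out of balance 3 > 1 → not met
2. continuing education 236 days ago vs limit 180 → not met
3. trust-account reconciliation 388 days ago vs limit 365 → not met
4. fair-housing training 96 days ago vs limit 90 → not met
5. fair-housing poster absent → not met
6. unresolved consumer complaints 3 ≤ 3 → met
7. condition 'operates branch offices' does not hold → requirement n/a → met
8. errors-and-omissions coverage $1,050,000 < $1,100,000 → not met
9. advertising compliance review 528 days ago vs limit 365 → not met
Not met: 7 of 9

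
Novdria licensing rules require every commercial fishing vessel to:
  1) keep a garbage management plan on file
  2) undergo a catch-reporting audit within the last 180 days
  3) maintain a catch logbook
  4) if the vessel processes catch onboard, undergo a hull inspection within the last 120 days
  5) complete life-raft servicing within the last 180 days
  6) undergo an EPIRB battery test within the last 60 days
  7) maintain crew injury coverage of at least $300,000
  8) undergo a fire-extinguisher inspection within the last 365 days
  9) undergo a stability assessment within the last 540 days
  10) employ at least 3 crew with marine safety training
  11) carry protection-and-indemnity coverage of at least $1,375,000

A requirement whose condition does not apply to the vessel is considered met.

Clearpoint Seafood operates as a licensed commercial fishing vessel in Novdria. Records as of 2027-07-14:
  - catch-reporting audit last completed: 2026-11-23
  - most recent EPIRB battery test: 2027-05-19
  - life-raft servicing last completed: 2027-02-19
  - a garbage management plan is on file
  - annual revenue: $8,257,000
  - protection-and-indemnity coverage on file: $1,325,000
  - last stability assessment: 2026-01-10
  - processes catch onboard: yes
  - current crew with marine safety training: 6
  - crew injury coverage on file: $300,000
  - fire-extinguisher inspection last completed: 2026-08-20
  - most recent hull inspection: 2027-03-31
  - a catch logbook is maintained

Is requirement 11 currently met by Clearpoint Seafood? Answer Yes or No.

No

11. protection-and-indemnity coverage $1,325,000 < $1,375,000 → not met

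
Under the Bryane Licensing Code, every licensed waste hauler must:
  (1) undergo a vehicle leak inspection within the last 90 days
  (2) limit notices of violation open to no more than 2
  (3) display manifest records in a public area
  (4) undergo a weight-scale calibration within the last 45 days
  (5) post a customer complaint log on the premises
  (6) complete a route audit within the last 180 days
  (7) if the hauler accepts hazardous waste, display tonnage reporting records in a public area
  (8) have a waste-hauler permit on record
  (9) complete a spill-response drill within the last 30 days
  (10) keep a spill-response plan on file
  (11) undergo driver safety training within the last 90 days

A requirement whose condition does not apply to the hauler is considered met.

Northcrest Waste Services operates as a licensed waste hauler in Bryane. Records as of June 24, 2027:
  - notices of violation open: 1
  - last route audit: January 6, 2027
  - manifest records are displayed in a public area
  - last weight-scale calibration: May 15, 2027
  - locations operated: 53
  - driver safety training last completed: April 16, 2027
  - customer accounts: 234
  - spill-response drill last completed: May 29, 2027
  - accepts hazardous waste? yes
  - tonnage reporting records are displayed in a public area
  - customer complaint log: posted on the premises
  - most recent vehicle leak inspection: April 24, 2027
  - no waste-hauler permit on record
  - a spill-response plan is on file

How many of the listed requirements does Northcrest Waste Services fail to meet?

1

1. vehicle leak inspection 61 days ago vs limit 90 → met
2. notices of violation open 1 ≤ 2 → met
3. manifest records present → met
4. weight-scale calibration 40 days ago vs limit 45 → met
5. customer complaint log present → met
6. route audit 169 days ago vs limit 180 → met
7. condition 'accepts hazardous waste' holds; tonnage reporting records present → met
8. waste-hauler permit absent → not met
9. spill-response drill 26 days ago vs limit 30 → met
10. spill-response plan present → met
11. driver safety training 69 days ago vs limit 90 → met
Not met: 1 of 11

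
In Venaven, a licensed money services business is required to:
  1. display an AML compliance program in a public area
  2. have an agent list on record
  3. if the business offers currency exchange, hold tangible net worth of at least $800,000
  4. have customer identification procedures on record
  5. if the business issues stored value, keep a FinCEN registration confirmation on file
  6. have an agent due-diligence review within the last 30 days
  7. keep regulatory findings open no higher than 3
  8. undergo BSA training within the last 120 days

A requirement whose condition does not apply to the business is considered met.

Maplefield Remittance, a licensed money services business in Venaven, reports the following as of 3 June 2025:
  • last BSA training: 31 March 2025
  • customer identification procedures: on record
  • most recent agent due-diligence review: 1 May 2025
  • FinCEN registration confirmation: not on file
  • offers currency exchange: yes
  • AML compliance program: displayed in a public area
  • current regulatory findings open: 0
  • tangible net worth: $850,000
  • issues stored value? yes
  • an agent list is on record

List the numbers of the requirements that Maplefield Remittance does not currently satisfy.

1. AML compliance program present → met
2. agent list present → met
3. condition 'offers currency exchange' holds; tangible net worth $850,000 ≥ $800,000 → met
4. customer identification procedures present → met
5. condition 'issues stored value' holds; FinCEN registration confirmation absent → not met
6. agent due-diligence review 33 days ago vs limit 30 → not met
7. regulatory findings open 0 ≤ 3 → met
8. BSA training 64 days ago vs limit 120 → met
Not met: 5, 6

5, 6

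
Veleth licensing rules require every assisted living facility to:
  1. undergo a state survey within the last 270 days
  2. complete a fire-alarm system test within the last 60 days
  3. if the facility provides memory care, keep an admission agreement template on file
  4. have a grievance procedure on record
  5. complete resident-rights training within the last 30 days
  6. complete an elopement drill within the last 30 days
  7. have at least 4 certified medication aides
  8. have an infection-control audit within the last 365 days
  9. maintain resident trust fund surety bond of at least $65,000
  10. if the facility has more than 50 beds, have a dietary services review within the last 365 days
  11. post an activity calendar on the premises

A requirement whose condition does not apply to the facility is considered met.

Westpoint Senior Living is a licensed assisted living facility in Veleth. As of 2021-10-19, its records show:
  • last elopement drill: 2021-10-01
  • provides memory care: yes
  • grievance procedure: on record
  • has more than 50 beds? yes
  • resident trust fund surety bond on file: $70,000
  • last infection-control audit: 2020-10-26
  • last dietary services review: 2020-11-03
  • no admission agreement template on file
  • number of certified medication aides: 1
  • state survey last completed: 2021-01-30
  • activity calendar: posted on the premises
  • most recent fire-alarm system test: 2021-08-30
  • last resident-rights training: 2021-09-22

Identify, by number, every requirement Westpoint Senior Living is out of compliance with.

1. state survey 262 days ago vs limit 270 → met
2. fire-alarm system test 50 days ago vs limit 60 → met
3. condition 'provides memory care' holds; admission agreement template absent → not met
4. grievance procedure present → met
5. resident-rights training 27 days ago vs limit 30 → met
6. elopement drill 18 days ago vs limit 30 → met
7. certified medication aides 1 < 4 → not met
8. infection-control audit 358 days ago vs limit 365 → met
9. resident trust fund surety bond $70,000 ≥ $65,000 → met
10. condition 'has more than 50 beds' holds; dietary services review 350 days ago vs limit 365 → met
11. activity calendar present → met
Not met: 3, 7

3, 7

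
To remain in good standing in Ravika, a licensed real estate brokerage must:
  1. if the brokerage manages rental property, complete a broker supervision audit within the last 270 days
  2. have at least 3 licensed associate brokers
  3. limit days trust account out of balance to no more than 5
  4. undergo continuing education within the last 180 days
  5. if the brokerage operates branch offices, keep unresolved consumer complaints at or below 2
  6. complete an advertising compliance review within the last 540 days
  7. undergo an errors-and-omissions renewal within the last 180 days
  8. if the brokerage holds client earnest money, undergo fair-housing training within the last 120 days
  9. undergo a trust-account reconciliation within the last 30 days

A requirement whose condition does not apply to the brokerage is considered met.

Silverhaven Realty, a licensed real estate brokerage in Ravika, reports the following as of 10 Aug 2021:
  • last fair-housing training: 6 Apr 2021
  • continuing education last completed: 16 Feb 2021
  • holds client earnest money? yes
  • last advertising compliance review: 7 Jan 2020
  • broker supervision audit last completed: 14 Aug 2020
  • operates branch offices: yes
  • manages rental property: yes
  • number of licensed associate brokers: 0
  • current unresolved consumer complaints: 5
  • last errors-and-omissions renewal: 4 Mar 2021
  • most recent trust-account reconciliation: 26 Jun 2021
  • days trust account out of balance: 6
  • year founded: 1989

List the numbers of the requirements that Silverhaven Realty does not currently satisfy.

1, 2, 3, 5, 6, 8, 9

1. condition 'manages rental property' holds; broker supervision audit 361 days ago vs limit 270 → not met
2. licensed associate brokers 0 < 3 → not met
3. days trust account out of balance 6 > 5 → not met
4. continuing education 175 days ago vs limit 180 → met
5. condition 'operates branch offices' holds; unresolved consumer complaints 5 > 2 → not met
6. advertising compliance review 581 days ago vs limit 540 → not met
7. errors-and-omissions renewal 159 days ago vs limit 180 → met
8. condition 'holds client earnest money' holds; fair-housing training 126 days ago vs limit 120 → not met
9. trust-account reconciliation 45 days ago vs limit 30 → not met
Not met: 1, 2, 3, 5, 6, 8, 9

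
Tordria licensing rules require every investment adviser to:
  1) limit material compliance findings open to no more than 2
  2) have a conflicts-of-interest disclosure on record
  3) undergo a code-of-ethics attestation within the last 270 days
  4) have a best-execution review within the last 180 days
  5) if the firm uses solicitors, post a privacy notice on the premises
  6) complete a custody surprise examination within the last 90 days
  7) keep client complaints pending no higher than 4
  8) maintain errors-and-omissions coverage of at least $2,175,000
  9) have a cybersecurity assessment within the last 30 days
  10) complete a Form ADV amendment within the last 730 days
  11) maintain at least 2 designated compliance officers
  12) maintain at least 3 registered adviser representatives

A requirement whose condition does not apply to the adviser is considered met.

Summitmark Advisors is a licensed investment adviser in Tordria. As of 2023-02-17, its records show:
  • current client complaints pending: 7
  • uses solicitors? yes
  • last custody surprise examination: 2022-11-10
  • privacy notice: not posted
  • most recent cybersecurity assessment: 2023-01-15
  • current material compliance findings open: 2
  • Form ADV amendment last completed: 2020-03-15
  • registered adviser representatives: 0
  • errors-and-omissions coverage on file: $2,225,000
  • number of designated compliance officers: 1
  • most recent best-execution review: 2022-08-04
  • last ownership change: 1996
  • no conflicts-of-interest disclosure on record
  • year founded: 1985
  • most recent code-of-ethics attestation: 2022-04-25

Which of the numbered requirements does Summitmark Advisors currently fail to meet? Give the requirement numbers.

2, 3, 4, 5, 6, 7, 9, 10, 11, 12

1. material compliance findings open 2 ≤ 2 → met
2. conflicts-of-interest disclosure absent → not met
3. code-of-ethics attestation 298 days ago vs limit 270 → not met
4. best-execution review 197 days ago vs limit 180 → not met
5. condition 'uses solicitors' holds; privacy notice absent → not met
6. custody surprise examination 99 days ago vs limit 90 → not met
7. client complaints pending 7 > 4 → not met
8. errors-and-omissions coverage $2,225,000 ≥ $2,175,000 → met
9. cybersecurity assessment 33 days ago vs limit 30 → not met
10. Form ADV amendment 1069 days ago vs limit 730 → not met
11. designated compliance officers 1 < 2 → not met
12. registered adviser representatives 0 < 3 → not met
Not met: 2, 3, 4, 5, 6, 7, 9, 10, 11, 12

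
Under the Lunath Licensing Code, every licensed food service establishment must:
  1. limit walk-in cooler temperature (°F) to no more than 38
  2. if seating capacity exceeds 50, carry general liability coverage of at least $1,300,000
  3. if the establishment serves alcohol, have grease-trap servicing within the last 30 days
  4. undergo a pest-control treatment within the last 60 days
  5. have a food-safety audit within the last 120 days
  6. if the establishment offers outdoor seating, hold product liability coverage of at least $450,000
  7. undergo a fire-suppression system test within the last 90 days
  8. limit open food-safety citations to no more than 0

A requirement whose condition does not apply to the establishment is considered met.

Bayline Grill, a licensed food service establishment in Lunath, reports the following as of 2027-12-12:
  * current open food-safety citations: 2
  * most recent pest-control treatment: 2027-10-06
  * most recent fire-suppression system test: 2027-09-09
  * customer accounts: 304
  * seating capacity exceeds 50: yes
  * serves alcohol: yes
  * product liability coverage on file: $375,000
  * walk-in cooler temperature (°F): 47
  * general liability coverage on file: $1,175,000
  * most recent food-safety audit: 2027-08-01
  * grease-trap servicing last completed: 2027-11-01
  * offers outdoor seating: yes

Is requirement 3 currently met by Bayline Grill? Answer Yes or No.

3. condition 'serves alcohol' holds; grease-trap servicing 41 days ago vs limit 30 → not met

No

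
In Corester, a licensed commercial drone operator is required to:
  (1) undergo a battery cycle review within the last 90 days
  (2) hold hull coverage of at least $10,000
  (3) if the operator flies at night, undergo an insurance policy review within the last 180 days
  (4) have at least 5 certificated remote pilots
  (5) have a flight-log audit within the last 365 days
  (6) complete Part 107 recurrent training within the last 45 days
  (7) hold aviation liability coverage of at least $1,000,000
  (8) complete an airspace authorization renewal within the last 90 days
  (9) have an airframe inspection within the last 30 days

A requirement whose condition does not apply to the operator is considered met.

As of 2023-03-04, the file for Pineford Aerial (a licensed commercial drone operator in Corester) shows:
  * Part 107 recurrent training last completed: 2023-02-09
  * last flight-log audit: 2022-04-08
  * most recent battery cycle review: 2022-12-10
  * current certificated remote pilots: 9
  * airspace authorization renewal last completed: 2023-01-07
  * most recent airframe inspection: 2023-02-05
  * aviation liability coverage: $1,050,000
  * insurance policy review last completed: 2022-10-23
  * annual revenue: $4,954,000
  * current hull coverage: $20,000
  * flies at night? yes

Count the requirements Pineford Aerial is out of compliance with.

1. battery cycle review 84 days ago vs limit 90 → met
2. hull coverage $20,000 ≥ $10,000 → met
3. condition 'flies at night' holds; insurance policy review 132 days ago vs limit 180 → met
4. certificated remote pilots 9 ≥ 5 → met
5. flight-log audit 330 days ago vs limit 365 → met
6. Part 107 recurrent training 23 days ago vs limit 45 → met
7. aviation liability coverage $1,050,000 ≥ $1,000,000 → met
8. airspace authorization renewal 56 days ago vs limit 90 → met
9. airframe inspection 27 days ago vs limit 30 → met
Not met: 0 of 9

0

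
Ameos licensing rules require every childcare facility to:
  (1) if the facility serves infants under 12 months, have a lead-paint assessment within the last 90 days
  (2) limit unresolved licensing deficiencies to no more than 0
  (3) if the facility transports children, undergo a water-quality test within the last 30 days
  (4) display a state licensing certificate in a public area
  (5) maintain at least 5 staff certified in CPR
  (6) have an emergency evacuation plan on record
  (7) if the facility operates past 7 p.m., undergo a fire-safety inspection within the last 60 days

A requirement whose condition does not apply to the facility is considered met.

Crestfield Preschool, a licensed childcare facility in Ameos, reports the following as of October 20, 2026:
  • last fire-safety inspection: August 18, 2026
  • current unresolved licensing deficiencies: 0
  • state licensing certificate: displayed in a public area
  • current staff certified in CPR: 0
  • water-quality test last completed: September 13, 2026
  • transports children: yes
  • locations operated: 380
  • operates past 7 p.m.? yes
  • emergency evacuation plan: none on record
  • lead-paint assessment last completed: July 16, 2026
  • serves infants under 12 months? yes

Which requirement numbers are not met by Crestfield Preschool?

1. condition 'serves infants under 12 months' holds; lead-paint assessment 96 days ago vs limit 90 → not met
2. unresolved licensing deficiencies 0 ≤ 0 → met
3. condition 'transports children' holds; water-quality test 37 days ago vs limit 30 → not met
4. state licensing certificate present → met
5. staff certified in CPR 0 < 5 → not met
6. emergency evacuation plan absent → not met
7. condition 'operates past 7 p.m.' holds; fire-safety inspection 63 days ago vs limit 60 → not met
Not met: 1, 3, 5, 6, 7

1, 3, 5, 6, 7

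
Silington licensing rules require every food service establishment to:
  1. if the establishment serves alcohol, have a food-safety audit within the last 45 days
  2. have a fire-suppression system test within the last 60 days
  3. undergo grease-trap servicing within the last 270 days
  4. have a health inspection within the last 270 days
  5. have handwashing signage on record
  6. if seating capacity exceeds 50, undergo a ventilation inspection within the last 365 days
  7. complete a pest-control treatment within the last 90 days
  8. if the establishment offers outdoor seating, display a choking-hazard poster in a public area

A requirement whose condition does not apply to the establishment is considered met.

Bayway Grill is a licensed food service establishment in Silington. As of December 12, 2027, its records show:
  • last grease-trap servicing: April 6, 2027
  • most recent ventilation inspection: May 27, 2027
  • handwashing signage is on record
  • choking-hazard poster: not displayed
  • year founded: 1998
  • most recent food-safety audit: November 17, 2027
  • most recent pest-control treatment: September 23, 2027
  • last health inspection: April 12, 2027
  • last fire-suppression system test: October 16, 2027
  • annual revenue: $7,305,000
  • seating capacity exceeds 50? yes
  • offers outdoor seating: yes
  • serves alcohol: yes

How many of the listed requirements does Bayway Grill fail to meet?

1

1. condition 'serves alcohol' holds; food-safety audit 25 days ago vs limit 45 → met
2. fire-suppression system test 57 days ago vs limit 60 → met
3. grease-trap servicing 250 days ago vs limit 270 → met
4. health inspection 244 days ago vs limit 270 → met
5. handwashing signage present → met
6. condition 'seating capacity exceeds 50' holds; ventilation inspection 199 days ago vs limit 365 → met
7. pest-control treatment 80 days ago vs limit 90 → met
8. condition 'offers outdoor seating' holds; choking-hazard poster absent → not met
Not met: 1 of 8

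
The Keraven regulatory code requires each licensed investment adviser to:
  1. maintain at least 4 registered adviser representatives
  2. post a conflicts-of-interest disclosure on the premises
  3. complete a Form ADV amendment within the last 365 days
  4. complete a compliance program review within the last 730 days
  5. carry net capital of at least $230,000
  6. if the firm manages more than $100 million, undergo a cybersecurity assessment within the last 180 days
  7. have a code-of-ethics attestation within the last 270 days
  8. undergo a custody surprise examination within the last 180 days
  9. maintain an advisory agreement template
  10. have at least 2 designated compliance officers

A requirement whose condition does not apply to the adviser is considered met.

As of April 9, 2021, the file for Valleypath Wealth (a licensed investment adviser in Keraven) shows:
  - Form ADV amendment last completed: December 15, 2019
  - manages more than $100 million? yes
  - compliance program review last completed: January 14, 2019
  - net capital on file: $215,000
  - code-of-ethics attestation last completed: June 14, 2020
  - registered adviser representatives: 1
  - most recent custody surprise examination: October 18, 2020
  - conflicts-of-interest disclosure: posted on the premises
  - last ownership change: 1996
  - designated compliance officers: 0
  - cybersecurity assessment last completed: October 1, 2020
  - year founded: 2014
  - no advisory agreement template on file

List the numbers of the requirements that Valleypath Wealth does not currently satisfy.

1, 3, 4, 5, 6, 7, 9, 10

1. registered adviser representatives 1 < 4 → not met
2. conflicts-of-interest disclosure present → met
3. Form ADV amendment 481 days ago vs limit 365 → not met
4. compliance program review 816 days ago vs limit 730 → not met
5. net capital $215,000 < $230,000 → not met
6. condition 'manages more than $100 million' holds; cybersecurity assessment 190 days ago vs limit 180 → not met
7. code-of-ethics attestation 299 days ago vs limit 270 → not met
8. custody surprise examination 173 days ago vs limit 180 → met
9. advisory agreement template absent → not met
10. designated compliance officers 0 < 2 → not met
Not met: 1, 3, 4, 5, 6, 7, 9, 10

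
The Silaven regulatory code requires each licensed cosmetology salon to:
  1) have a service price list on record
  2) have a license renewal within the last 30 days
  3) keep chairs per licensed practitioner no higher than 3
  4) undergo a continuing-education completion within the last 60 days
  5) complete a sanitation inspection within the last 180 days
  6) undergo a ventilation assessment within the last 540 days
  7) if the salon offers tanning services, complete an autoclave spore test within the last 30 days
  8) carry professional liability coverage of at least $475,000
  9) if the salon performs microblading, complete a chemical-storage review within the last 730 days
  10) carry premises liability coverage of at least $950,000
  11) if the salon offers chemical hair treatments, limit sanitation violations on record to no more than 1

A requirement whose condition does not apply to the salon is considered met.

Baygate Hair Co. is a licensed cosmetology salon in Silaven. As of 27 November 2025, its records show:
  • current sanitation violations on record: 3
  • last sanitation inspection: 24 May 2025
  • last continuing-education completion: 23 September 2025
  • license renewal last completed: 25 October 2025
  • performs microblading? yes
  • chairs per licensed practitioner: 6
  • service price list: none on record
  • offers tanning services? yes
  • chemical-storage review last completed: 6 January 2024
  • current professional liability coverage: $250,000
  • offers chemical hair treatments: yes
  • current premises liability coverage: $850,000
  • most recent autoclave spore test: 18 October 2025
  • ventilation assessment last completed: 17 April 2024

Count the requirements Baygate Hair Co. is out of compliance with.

1. service price list absent → not met
2. license renewal 33 days ago vs limit 30 → not met
3. chairs per licensed practitioner 6 > 3 → not met
4. continuing-education completion 65 days ago vs limit 60 → not met
5. sanitation inspection 187 days ago vs limit 180 → not met
6. ventilation assessment 589 days ago vs limit 540 → not met
7. condition 'offers tanning services' holds; autoclave spore test 40 days ago vs limit 30 → not met
8. professional liability coverage $250,000 < $475,000 → not met
9. condition 'performs microblading' holds; chemical-storage review 691 days ago vs limit 730 → met
10. premises liability coverage $850,000 < $950,000 → not met
11. condition 'offers chemical hair treatments' holds; sanitation violations on record 3 > 1 → not met
Not met: 10 of 11

10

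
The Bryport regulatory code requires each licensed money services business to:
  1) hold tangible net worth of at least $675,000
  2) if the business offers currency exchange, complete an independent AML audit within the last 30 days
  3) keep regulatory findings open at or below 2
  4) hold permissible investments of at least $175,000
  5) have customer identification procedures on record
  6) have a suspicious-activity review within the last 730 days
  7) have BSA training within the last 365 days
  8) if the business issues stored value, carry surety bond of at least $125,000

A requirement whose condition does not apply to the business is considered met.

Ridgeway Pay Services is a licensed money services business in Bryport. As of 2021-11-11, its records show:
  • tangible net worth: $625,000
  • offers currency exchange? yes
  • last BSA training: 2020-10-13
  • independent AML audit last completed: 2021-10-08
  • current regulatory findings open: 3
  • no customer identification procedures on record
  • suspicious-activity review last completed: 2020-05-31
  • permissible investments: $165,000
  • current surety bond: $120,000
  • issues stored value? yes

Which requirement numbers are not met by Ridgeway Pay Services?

1. tangible net worth $625,000 < $675,000 → not met
2. condition 'offers currency exchange' holds; independent AML audit 34 days ago vs limit 30 → not met
3. regulatory findings open 3 > 2 → not met
4. permissible investments $165,000 < $175,000 → not met
5. customer identification procedures absent → not met
6. suspicious-activity review 529 days ago vs limit 730 → met
7. BSA training 394 days ago vs limit 365 → not met
8. condition 'issues stored value' holds; surety bond $120,000 < $125,000 → not met
Not met: 1, 2, 3, 4, 5, 7, 8

1, 2, 3, 4, 5, 7, 8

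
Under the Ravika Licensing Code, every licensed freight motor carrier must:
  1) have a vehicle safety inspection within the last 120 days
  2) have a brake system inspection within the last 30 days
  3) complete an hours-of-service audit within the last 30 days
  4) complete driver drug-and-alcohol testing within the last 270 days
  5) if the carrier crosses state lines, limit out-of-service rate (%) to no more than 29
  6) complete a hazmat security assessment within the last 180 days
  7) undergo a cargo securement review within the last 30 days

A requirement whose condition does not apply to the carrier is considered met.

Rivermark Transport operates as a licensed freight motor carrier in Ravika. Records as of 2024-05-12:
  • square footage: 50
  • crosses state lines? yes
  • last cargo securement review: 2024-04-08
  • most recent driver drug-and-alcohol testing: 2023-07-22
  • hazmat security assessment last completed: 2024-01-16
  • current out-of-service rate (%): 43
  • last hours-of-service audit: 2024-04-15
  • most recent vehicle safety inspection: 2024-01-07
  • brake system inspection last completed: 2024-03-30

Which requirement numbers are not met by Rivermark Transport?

1, 2, 4, 5, 7

1. vehicle safety inspection 126 days ago vs limit 120 → not met
2. brake system inspection 43 days ago vs limit 30 → not met
3. hours-of-service audit 27 days ago vs limit 30 → met
4. driver drug-and-alcohol testing 295 days ago vs limit 270 → not met
5. condition 'crosses state lines' holds; out-of-service rate (%) 43 > 29 → not met
6. hazmat security assessment 117 days ago vs limit 180 → met
7. cargo securement review 34 days ago vs limit 30 → not met
Not met: 1, 2, 4, 5, 7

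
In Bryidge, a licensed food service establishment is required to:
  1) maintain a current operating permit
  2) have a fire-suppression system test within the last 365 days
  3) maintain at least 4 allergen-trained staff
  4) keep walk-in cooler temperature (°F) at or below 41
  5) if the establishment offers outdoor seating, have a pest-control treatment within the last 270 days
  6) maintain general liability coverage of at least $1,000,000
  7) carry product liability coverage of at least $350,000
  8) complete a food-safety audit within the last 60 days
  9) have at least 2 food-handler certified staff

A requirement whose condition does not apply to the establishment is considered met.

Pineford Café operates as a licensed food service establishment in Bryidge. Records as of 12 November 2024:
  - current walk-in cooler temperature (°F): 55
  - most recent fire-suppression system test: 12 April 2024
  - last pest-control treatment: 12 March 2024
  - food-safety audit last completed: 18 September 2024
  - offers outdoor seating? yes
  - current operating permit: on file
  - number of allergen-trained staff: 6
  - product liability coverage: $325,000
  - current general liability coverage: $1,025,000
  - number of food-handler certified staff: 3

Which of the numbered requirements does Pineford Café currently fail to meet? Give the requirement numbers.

1. current operating permit present → met
2. fire-suppression system test 214 days ago vs limit 365 → met
3. allergen-trained staff 6 ≥ 4 → met
4. walk-in cooler temperature (°F) 55 > 41 → not met
5. condition 'offers outdoor seating' holds; pest-control treatment 245 days ago vs limit 270 → met
6. general liability coverage $1,025,000 ≥ $1,000,000 → met
7. product liability coverage $325,000 < $350,000 → not met
8. food-safety audit 55 days ago vs limit 60 → met
9. food-handler certified staff 3 ≥ 2 → met
Not met: 4, 7

4, 7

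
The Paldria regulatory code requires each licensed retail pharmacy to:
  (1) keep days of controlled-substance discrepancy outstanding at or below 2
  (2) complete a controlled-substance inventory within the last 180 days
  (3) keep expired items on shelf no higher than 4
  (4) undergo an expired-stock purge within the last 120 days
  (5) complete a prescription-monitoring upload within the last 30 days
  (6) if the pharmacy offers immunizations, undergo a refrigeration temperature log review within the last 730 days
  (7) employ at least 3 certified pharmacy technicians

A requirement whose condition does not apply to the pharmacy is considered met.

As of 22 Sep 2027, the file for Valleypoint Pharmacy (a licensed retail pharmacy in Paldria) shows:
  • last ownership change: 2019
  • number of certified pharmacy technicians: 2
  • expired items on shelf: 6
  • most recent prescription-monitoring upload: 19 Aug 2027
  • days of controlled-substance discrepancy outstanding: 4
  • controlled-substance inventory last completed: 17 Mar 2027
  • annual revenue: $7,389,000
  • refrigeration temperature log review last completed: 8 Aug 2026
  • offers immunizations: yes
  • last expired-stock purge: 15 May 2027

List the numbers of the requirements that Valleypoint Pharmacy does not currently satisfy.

1. days of controlled-substance discrepancy outstanding 4 > 2 → not met
2. controlled-substance inventory 189 days ago vs limit 180 → not met
3. expired items on shelf 6 > 4 → not met
4. expired-stock purge 130 days ago vs limit 120 → not met
5. prescription-monitoring upload 34 days ago vs limit 30 → not met
6. condition 'offers immunizations' holds; refrigeration temperature log review 410 days ago vs limit 730 → met
7. certified pharmacy technicians 2 < 3 → not met
Not met: 1, 2, 3, 4, 5, 7

1, 2, 3, 4, 5, 7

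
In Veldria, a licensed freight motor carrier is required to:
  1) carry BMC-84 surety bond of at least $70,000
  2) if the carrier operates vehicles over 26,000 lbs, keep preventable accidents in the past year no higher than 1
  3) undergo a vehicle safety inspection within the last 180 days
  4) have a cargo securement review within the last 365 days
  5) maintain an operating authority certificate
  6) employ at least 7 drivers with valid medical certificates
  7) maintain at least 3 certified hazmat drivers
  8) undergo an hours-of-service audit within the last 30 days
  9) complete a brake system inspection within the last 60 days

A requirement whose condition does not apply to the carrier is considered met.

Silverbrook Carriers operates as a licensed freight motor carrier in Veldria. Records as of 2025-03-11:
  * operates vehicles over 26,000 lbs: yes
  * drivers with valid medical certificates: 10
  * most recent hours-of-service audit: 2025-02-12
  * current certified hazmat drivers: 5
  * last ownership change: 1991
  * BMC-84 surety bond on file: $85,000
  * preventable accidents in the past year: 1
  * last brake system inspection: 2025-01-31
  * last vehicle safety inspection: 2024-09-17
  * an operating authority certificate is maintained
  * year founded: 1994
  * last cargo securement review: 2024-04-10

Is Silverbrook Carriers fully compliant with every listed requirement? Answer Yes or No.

1. BMC-84 surety bond $85,000 ≥ $70,000 → met
2. condition 'operates vehicles over 26,000 lbs' holds; preventable accidents in the past year 1 ≤ 1 → met
3. vehicle safety inspection 175 days ago vs limit 180 → met
4. cargo securement review 335 days ago vs limit 365 → met
5. operating authority certificate present → met
6. drivers with valid medical certificates 10 ≥ 7 → met
7. certified hazmat drivers 5 ≥ 3 → met
8. hours-of-service audit 27 days ago vs limit 30 → met
9. brake system inspection 39 days ago vs limit 60 → met
All met.

Yes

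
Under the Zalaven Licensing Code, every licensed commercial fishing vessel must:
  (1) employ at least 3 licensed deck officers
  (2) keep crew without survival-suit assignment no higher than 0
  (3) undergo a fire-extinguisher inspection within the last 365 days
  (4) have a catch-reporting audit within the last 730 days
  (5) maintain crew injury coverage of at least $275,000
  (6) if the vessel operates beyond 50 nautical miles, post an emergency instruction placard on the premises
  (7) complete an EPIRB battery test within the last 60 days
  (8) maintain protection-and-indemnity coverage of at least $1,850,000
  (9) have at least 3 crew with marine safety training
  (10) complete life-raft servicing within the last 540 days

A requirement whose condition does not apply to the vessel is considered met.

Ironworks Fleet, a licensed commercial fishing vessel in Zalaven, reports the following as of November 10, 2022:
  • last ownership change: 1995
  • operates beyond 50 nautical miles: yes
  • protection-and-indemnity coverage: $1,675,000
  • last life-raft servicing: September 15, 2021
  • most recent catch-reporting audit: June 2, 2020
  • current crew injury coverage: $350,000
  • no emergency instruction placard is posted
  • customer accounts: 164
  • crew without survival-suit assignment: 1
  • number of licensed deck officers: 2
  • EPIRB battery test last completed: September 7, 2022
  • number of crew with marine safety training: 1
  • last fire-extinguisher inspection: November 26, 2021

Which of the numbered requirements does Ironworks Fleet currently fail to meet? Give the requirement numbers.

1. licensed deck officers 2 < 3 → not met
2. crew without survival-suit assignment 1 > 0 → not met
3. fire-extinguisher inspection 349 days ago vs limit 365 → met
4. catch-reporting audit 891 days ago vs limit 730 → not met
5. crew injury coverage $350,000 ≥ $275,000 → met
6. condition 'operates beyond 50 nautical miles' holds; emergency instruction placard absent → not met
7. EPIRB battery test 64 days ago vs limit 60 → not met
8. protection-and-indemnity coverage $1,675,000 < $1,850,000 → not met
9. crew with marine safety training 1 < 3 → not met
10. life-raft servicing 421 days ago vs limit 540 → met
Not met: 1, 2, 4, 6, 7, 8, 9

1, 2, 4, 6, 7, 8, 9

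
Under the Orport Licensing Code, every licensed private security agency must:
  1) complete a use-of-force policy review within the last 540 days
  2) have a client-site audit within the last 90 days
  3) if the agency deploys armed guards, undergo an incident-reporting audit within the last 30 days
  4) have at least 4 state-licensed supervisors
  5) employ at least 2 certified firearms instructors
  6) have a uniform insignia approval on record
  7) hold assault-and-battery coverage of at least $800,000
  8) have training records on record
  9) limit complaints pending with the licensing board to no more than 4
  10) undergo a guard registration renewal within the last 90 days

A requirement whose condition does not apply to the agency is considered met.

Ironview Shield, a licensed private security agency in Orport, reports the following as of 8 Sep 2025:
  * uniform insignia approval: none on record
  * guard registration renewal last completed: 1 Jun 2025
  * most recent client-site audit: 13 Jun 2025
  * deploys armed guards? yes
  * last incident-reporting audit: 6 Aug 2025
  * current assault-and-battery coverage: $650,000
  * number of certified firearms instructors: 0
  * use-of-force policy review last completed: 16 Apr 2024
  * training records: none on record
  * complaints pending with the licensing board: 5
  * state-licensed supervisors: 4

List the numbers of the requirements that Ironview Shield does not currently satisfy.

3, 5, 6, 7, 8, 9, 10

1. use-of-force policy review 510 days ago vs limit 540 → met
2. client-site audit 87 days ago vs limit 90 → met
3. condition 'deploys armed guards' holds; incident-reporting audit 33 days ago vs limit 30 → not met
4. state-licensed supervisors 4 ≥ 4 → met
5. certified firearms instructors 0 < 2 → not met
6. uniform insignia approval absent → not met
7. assault-and-battery coverage $650,000 < $800,000 → not met
8. training records absent → not met
9. complaints pending with the licensing board 5 > 4 → not met
10. guard registration renewal 99 days ago vs limit 90 → not met
Not met: 3, 5, 6, 7, 8, 9, 10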